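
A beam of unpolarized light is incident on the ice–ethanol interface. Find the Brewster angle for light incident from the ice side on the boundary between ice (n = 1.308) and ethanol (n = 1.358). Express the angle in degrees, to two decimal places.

Brewster's condition: tan θ_B = n₂/n₁ = 1.358/1.308 = 1.0382.
θ_B = arctan(1.0382) = 46.07°.

θ_B ≈ 46.07°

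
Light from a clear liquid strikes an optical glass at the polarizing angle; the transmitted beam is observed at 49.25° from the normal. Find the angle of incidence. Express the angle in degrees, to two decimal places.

θ_B ≈ 40.75°

Since the reflected and refracted rays are at right angles at the polarizing angle, θ_B + θ_t = 90°.
So θ_B = 90° − θ_t = 90° − 49.25° = 40.75°.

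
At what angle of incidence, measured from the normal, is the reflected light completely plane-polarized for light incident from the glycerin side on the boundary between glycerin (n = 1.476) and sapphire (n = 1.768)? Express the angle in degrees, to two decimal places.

θ_B ≈ 50.14°

The reflected p-component vanishes when tan θ_B = n₂/n₁.
Here n₂/n₁ = 1.768/1.476 = 1.1978, and Brewster's law gives tan θ_B = n₂/n₁.
θ_B = arctan(1.1978) = 50.14°.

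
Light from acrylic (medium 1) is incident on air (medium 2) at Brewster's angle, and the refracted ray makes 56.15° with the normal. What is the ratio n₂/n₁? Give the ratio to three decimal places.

n₂/n₁ ≈ 0.671

θ_B + θ_t = 90°, so θ_B = 90° − 56.15° = 33.85°.
tan θ_B = n₂/n₁, so n₂/n₁ = tan 33.85° = 0.671.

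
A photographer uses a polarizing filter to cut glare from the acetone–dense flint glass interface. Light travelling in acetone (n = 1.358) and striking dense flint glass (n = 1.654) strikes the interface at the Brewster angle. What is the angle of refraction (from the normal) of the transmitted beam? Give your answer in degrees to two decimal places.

θ_t ≈ 39.39°

First find Brewster's angle: tan θ_B = 1.654/1.358 = 1.2180, giving θ_B = 50.61°.
At Brewster's angle the reflected and refracted rays are perpendicular, so θ_t = 90° − θ_B = 90° − 50.61° = 39.39°.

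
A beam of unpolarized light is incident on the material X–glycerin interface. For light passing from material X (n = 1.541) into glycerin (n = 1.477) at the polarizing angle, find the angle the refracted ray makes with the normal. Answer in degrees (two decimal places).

θ_t ≈ 46.21°

tan θ_B = n₂/n₁ = 1.477/1.541 = 0.9585, so θ_B = 43.79°.
The refracted ray is perpendicular to the reflected ray, so θ_t = 90° − θ_B = 46.21°.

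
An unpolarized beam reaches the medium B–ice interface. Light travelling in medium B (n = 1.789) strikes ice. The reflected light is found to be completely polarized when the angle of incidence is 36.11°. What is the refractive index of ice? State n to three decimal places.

Brewster's law: tan θ_B = n₂/n₁ (light incident in medium B, refracted into ice).
n₂ = n₁ tan θ_B = 1.789 × tan 36.11° = 1.305.

n ≈ 1.305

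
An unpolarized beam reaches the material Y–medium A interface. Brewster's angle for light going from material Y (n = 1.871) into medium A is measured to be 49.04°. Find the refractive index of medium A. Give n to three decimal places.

At Brewster's angle, tan θ_B = n₂/n₁ with n₁ on the incident side (material Y) and n₂ on the transmitted side (medium A).
n₂ = n₁ tan θ_B = 1.871 × tan 49.04° = 2.155.

n ≈ 2.155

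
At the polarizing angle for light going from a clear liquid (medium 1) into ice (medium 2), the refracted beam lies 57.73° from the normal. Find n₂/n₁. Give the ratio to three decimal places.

n₂/n₁ ≈ 0.631

θ_B + θ_t = 90°, so θ_B = 90° − 57.73° = 32.27°.
tan θ_B = n₂/n₁, so n₂/n₁ = tan 32.27° = 0.631.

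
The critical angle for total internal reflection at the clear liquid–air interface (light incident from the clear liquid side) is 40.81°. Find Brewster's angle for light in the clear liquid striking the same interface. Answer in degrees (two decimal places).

sin θ_c = n₂/n₁, so n₂/n₁ = sin 40.81° = 0.6536.
Brewster: tan θ_B = n₂/n₁ = 0.6536.
θ_B = arctan(0.6536) = 33.17°.

θ_B ≈ 33.17°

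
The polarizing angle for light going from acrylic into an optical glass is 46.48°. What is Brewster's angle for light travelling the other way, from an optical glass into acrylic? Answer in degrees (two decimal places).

Reversing the direction swaps n₁ and n₂, so tan θ_B' = 1/tan θ_B and θ_B' = 90° − θ_B.
Hence θ_B' = 90° − 46.48° = 43.52°.

θ_B' ≈ 43.52°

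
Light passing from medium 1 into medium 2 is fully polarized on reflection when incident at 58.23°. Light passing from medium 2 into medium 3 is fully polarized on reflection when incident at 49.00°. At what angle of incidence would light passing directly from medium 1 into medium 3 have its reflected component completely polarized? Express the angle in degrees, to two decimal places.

θ_B ≈ 61.70°

tan θ_B(1→2) = n₂/n₁ = tan 58.23° = 1.6147.
tan θ_B(2→3) = n₃/n₂ = tan 49.00° = 1.1504.
Multiplying, n₃/n₁ = 1.6147 × 1.1504 = 1.8575, and θ_B(1→3) = arctan 1.8575 = 61.70°.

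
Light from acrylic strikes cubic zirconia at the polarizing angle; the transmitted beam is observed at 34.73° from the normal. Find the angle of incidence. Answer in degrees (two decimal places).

Brewster's condition makes the reflected and refracted beams perpendicular: θ_B + θ_t = 90°.
So θ_B = 90° − θ_t = 90° − 34.73° = 55.27°.

θ_B ≈ 55.27°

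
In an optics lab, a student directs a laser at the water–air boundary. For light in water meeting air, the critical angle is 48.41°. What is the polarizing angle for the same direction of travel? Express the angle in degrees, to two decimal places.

θ_B ≈ 36.79°

n₂/n₁ = sin θ_c = sin 48.41° = 0.7479.
tan θ_B equals the same ratio, so θ_B = arctan(0.7479) = 36.79°.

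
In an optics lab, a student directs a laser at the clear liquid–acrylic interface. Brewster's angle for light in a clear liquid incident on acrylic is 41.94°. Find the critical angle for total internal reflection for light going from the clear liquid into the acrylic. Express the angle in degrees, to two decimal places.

θ_c ≈ 63.96°

tan θ_B = n₂/n₁ = tan 41.94° = 0.8985.
Total internal reflection: sin θ_c = n₂/n₁ = 0.8985.
θ_c = arcsin(0.8985) = 63.96°.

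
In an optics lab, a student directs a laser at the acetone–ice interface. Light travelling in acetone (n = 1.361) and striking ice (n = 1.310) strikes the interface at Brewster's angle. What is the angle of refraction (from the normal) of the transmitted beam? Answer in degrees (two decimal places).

θ_t ≈ 46.09°

θ_B = arctan(n₂/n₁) = arctan(1.310/1.361) = 43.91°.
Since θ_B + θ_t = 90° at Brewster incidence, θ_t = 90° − 43.91° = 46.09°.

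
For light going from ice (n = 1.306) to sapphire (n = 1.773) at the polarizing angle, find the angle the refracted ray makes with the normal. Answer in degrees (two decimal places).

tan θ_B = n₂/n₁ = 1.773/1.306 = 1.3576, so θ_B = 53.62°.
The refracted ray is perpendicular to the reflected ray, so θ_t = 90° − θ_B = 36.38°.

θ_t ≈ 36.38°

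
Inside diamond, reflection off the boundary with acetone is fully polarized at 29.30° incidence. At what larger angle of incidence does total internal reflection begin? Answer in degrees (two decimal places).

θ_c ≈ 34.14°

From Brewster, n₂/n₁ = tan θ_B = tan 29.30° = 0.5612.
Then sin θ_c = n₂/n₁ = 0.5612, so θ_c = arcsin 0.5612 = 34.14°.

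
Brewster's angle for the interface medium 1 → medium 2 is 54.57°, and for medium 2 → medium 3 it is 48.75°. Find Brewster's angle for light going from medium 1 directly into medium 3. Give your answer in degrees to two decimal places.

θ_B ≈ 58.04°

n₂/n₁ = tan 54.57° = 1.4056 and n₃/n₂ = tan 48.75° = 1.1403.
So n₃/n₁ = (n₂/n₁)(n₃/n₂) = 1.4056 × 1.1403 = 1.6028.
θ_B(1→3) = arctan(1.6028) = 58.04°.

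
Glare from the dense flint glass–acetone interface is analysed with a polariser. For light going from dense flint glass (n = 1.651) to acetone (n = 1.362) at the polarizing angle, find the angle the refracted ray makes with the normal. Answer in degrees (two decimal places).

θ_t ≈ 50.48°

tan θ_B = n₂/n₁ = 1.362/1.651 = 0.8250, so θ_B = 39.52°.
Since θ_B + θ_t = 90° at Brewster incidence, θ_t = 90° − 39.52° = 50.48°.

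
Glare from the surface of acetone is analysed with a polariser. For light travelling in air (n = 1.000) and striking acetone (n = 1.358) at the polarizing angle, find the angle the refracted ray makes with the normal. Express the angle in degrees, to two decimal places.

θ_t ≈ 36.37°

tan θ_B = n₂/n₁ = 1.358/1.000 = 1.3580, so θ_B = 53.63°.
At Brewster's angle the reflected and refracted rays are perpendicular, so θ_t = 90° − θ_B = 90° − 53.63° = 36.37°.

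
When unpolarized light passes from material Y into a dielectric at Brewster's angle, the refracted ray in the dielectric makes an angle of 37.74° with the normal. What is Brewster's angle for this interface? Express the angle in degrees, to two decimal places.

Since the reflected and refracted rays are at right angles at the polarizing angle, θ_B + θ_t = 90°.
θ_B = 90° − 37.74° = 52.26°.

θ_B ≈ 52.26°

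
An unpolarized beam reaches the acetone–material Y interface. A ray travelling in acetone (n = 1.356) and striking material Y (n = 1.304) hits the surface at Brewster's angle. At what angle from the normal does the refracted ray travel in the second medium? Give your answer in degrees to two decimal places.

First find Brewster's angle: tan θ_B = 1.304/1.356 = 0.9617, giving θ_B = 43.88°.
The refracted ray is perpendicular to the reflected ray, so θ_t = 90° − θ_B = 46.12°.

θ_t ≈ 46.12°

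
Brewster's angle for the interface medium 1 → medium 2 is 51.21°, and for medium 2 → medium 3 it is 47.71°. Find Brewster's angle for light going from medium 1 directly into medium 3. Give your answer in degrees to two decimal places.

Each Brewster angle gives a ratio: n₂/n₁ = tan 51.21° = 1.2442, n₃/n₂ = tan 47.71° = 1.0994.
Multiplying, n₃/n₁ = 1.2442 × 1.0994 = 1.3678, and θ_B(1→3) = arctan 1.3678 = 53.83°.

θ_B ≈ 53.83°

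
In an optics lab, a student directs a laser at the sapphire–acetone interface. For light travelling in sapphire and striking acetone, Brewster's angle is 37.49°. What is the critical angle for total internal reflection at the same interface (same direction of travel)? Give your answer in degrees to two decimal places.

θ_c ≈ 50.09°

From Brewster, n₂/n₁ = tan θ_B = tan 37.49° = 0.7670.
Then sin θ_c = n₂/n₁ = 0.7670, so θ_c = arcsin 0.7670 = 50.09°.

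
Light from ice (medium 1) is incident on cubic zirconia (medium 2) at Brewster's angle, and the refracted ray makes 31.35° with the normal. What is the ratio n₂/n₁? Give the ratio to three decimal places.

n₂/n₁ ≈ 1.641

At Brewster incidence θ_B = 90° − θ_t = 90° − 31.35° = 58.65°.
tan θ_B = n₂/n₁, so n₂/n₁ = tan 58.65° = 1.641.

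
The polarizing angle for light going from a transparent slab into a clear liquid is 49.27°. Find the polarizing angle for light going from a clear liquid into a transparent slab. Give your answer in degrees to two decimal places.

The two Brewster angles are complementary: θ_B' = 90° − θ_B = 90° − 49.27° = 40.73°.

θ_B' ≈ 40.73°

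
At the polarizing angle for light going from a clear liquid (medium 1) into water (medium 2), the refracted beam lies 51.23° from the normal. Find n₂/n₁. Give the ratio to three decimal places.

θ_B + θ_t = 90°, so θ_B = 90° − 51.23° = 38.77°.
Then n₂/n₁ = tan θ_B = tan 38.77° = 0.803.

n₂/n₁ ≈ 0.803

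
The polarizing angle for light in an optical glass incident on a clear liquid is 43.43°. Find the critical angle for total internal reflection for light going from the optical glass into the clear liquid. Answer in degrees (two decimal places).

θ_c ≈ 71.20°

tan θ_B = n₂/n₁ = tan 43.43° = 0.9466.
Total internal reflection: sin θ_c = n₂/n₁ = 0.9466.
θ_c = arcsin(0.9466) = 71.20°.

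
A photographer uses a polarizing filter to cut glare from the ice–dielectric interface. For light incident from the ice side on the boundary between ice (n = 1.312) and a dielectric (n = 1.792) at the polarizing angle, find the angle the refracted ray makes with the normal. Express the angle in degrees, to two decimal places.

θ_t ≈ 36.21°

θ_B = arctan(n₂/n₁) = arctan(1.792/1.312) = 53.79°.
At Brewster's angle the reflected and refracted rays are perpendicular, so θ_t = 90° − θ_B = 90° − 53.79° = 36.21°.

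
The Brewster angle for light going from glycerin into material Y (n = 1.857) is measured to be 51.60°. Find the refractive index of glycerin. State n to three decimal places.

n ≈ 1.472

At the Brewster angle, tan θ_B = n₂/n₁ with n₁ on the incident side (glycerin) and n₂ on the transmitted side (material Y).
n₁ = n₂ / tan θ_B = 1.857 / tan 51.60° = 1.472.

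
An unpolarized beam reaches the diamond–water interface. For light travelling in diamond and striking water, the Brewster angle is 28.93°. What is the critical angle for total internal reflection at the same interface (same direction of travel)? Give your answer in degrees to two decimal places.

θ_c ≈ 33.55°

From Brewster, n₂/n₁ = tan θ_B = tan 28.93° = 0.5527.
Then sin θ_c = n₂/n₁ = 0.5527, so θ_c = arcsin 0.5527 = 33.55°.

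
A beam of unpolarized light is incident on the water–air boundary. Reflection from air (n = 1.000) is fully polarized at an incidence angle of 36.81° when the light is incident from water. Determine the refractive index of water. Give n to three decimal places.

Full polarization of the reflected beam means tan θ_B = n₂/n₁, where n₁ is the incident medium (water).
n₁ = n₂ / tan θ_B = 1.000 / tan 36.81° = 1.336.

n ≈ 1.336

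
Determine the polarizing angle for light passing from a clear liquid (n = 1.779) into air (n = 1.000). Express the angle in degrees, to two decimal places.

θ_B ≈ 29.34°

Brewster's condition: tan θ_B = n₂/n₁ = 1.000/1.779 = 0.5621. Taking the arctangent, θ_B = 29.34°.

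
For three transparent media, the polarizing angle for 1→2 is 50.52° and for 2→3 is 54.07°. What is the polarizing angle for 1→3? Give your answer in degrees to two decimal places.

tan θ_B(1→2) = n₂/n₁ = tan 50.52° = 1.2140.
tan θ_B(2→3) = n₃/n₂ = tan 54.07° = 1.3799.
n₃/n₁ = 1.6752. Then tan θ_B(1→3) = n₃/n₁, so θ_B(1→3) = arctan(1.6752) = 59.16°.

θ_B ≈ 59.16°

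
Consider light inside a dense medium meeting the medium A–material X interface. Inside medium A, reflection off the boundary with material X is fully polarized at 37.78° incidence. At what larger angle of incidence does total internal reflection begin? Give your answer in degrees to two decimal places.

θ_c ≈ 50.82°

From Brewster, n₂/n₁ = tan θ_B = tan 37.78° = 0.7751.
Then sin θ_c = n₂/n₁ = 0.7751, so θ_c = arcsin 0.7751 = 50.82°.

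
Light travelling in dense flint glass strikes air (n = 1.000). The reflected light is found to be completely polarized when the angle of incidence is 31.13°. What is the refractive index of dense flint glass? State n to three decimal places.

n ≈ 1.656

At the polarizing angle, tan θ_B = n₂/n₁ with n₁ on the incident side (dense flint glass) and n₂ on the transmitted side (air).
n₁ = n₂ / tan θ_B = 1.000 / tan 31.13° = 1.656.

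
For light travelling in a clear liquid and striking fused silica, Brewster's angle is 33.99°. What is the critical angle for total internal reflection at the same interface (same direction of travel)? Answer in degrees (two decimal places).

θ_c ≈ 42.40°

n₂/n₁ = tan 33.99° = 0.6743; the critical angle satisfies sin θ_c = n₂/n₁.
θ_c = arcsin(0.6743) = 42.40°.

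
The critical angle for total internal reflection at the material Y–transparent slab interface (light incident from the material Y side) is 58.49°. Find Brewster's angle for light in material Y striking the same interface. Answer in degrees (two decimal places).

θ_B ≈ 40.45°

At the critical angle sin θ_c = n₂/n₁, giving n₂/n₁ = sin 58.49° = 0.8525.
Then tan θ_B = n₂/n₁ = 0.8525, so θ_B = arctan 0.8525 = 40.45°.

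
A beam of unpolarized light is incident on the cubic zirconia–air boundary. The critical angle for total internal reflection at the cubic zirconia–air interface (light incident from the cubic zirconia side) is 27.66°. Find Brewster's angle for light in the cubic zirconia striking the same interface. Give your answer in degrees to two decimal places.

θ_B ≈ 24.90°

At the critical angle sin θ_c = n₂/n₁, giving n₂/n₁ = sin 27.66° = 0.4642.
Then tan θ_B = n₂/n₁ = 0.4642, so θ_B = arctan 0.4642 = 24.90°.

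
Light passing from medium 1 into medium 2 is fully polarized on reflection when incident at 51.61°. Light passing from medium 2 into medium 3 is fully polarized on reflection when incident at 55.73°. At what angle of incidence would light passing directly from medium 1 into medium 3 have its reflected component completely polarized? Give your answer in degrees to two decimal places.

θ_B ≈ 61.64°

tan θ_B(1→2) = n₂/n₁ = tan 51.61° = 1.2621.
tan θ_B(2→3) = n₃/n₂ = tan 55.73° = 1.4676.
Multiplying, n₃/n₁ = 1.2621 × 1.4676 = 1.8523, and θ_B(1→3) = arctan 1.8523 = 61.64°.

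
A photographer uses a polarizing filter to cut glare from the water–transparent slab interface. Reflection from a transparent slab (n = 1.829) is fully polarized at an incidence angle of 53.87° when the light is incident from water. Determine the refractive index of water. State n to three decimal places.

n ≈ 1.335

Full polarization of the reflected beam means tan θ_B = n₂/n₁, where n₁ is the incident medium (water).
n₁ = n₂ / tan θ_B = 1.829 / tan 53.87° = 1.335.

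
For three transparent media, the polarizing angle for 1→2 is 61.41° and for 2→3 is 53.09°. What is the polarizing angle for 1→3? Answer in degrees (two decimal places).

θ_B ≈ 67.74°

Each Brewster angle gives a ratio: n₂/n₁ = tan 61.41° = 1.8349, n₃/n₂ = tan 53.09° = 1.3314.
So n₃/n₁ = (n₂/n₁)(n₃/n₂) = 1.8349 × 1.3314 = 2.4430.
θ_B(1→3) = arctan(2.4430) = 67.74°.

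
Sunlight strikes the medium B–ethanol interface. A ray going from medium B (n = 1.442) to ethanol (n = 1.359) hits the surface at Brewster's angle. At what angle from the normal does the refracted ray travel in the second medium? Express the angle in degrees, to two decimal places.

θ_B = arctan(n₂/n₁) = arctan(1.359/1.442) = 43.30°.
Since θ_B + θ_t = 90° at Brewster incidence, θ_t = 90° − 43.30° = 46.70°.

θ_t ≈ 46.70°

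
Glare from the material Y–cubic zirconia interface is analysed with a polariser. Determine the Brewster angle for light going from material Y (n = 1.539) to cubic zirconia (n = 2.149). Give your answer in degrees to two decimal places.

θ_B ≈ 54.39°

tan θ_B = n₂/n₁ = 2.149/1.539 = 1.3964.
θ_B = arctan(1.3964) = 54.39°.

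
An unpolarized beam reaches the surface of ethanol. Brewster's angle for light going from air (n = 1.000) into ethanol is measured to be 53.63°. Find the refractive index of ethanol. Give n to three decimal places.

n ≈ 1.358

Brewster's law: tan θ_B = n₂/n₁ (light incident in air, refracted into ethanol).
n₂ = n₁ tan θ_B = 1.000 × tan 53.63° = 1.358.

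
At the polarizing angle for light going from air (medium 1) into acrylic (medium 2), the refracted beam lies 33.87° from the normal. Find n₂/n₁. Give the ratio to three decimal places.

n₂/n₁ ≈ 1.490

At Brewster incidence θ_B = 90° − θ_t = 90° − 33.87° = 56.13°.
tan θ_B = n₂/n₁, so n₂/n₁ = tan 56.13° = 1.490.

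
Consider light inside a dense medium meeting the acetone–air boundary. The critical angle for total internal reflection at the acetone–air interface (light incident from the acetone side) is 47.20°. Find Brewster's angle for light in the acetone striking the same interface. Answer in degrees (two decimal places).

n₂/n₁ = sin θ_c = sin 47.20° = 0.7337.
tan θ_B equals the same ratio, so θ_B = arctan(0.7337) = 36.27°.

θ_B ≈ 36.27°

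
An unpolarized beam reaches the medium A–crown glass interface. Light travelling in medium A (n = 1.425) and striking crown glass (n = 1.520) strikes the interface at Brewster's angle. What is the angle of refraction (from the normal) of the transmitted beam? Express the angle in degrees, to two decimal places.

θ_t ≈ 43.15°

First find Brewster's angle: tan θ_B = 1.520/1.425 = 1.0667, giving θ_B = 46.85°.
The refracted ray is perpendicular to the reflected ray, so θ_t = 90° − θ_B = 43.15°.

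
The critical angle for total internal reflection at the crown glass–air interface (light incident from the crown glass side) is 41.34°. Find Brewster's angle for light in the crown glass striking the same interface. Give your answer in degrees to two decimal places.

θ_B ≈ 33.45°

sin θ_c = n₂/n₁, so n₂/n₁ = sin 41.34° = 0.6605.
Brewster: tan θ_B = n₂/n₁ = 0.6605.
θ_B = arctan(0.6605) = 33.45°.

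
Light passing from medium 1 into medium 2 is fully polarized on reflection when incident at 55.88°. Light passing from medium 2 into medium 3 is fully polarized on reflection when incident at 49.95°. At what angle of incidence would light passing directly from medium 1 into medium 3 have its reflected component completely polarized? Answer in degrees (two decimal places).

tan θ_B(1→2) = n₂/n₁ = tan 55.88° = 1.4759.
tan θ_B(2→3) = n₃/n₂ = tan 49.95° = 1.1896.
n₃/n₁ = 1.7558. Then tan θ_B(1→3) = n₃/n₁, so θ_B(1→3) = arctan(1.7558) = 60.34°.

θ_B ≈ 60.34°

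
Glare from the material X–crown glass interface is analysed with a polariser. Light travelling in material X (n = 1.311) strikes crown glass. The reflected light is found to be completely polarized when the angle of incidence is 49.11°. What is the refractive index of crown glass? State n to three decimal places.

At the polarizing angle, tan θ_B = n₂/n₁ with n₁ on the incident side (material X) and n₂ on the transmitted side (crown glass).
n₂ = n₁ tan θ_B = 1.311 × tan 49.11° = 1.514.

n ≈ 1.514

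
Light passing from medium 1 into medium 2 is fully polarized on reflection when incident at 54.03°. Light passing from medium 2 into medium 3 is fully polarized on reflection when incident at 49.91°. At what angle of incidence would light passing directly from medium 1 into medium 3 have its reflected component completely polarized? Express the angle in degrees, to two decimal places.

θ_B ≈ 58.58°

Each Brewster angle gives a ratio: n₂/n₁ = tan 54.03° = 1.3779, n₃/n₂ = tan 49.91° = 1.1880.
n₃/n₁ = 1.6369. Then tan θ_B(1→3) = n₃/n₁, so θ_B(1→3) = arctan(1.6369) = 58.58°.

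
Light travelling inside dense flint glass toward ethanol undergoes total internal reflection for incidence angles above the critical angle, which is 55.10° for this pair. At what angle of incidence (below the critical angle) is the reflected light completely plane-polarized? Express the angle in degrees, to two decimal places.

At the critical angle sin θ_c = n₂/n₁, giving n₂/n₁ = sin 55.10° = 0.8202.
Then tan θ_B = n₂/n₁ = 0.8202, so θ_B = arctan 0.8202 = 39.36°.

θ_B ≈ 39.36°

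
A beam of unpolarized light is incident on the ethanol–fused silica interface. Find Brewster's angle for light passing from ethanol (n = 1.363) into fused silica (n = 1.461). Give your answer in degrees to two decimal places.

θ_B ≈ 46.99°

Here n₂/n₁ = 1.461/1.363 = 1.0719, and Brewster's law gives tan θ_B = n₂/n₁.
So θ_B = arctan 1.0719 = 46.99°.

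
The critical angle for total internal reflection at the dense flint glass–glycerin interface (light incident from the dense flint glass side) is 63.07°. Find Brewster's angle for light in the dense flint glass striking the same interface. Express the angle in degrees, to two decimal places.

At the critical angle sin θ_c = n₂/n₁, giving n₂/n₁ = sin 63.07° = 0.8916.
Then tan θ_B = n₂/n₁ = 0.8916, so θ_B = arctan 0.8916 = 41.72°.

θ_B ≈ 41.72°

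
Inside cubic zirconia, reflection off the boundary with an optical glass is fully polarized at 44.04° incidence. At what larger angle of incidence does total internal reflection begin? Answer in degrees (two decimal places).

n₂/n₁ = tan 44.04° = 0.9670; the critical angle satisfies sin θ_c = n₂/n₁.
θ_c = arcsin(0.9670) = 75.25°.

θ_c ≈ 75.25°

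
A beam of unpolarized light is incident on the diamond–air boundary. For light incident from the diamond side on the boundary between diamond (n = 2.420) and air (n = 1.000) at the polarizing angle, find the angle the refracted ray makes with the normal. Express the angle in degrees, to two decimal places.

θ_B = arctan(n₂/n₁) = arctan(1.000/2.420) = 22.45°.
Since θ_B + θ_t = 90° at Brewster incidence, θ_t = 90° − 22.45° = 67.55°.

θ_t ≈ 67.55°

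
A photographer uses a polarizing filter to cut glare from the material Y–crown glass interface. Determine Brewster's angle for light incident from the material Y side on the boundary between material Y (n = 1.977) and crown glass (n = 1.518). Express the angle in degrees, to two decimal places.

At Brewster's angle the reflected and refracted rays are perpendicular, which with Snell's law gives tan θ_B = n₂/n₁.
Here n₂/n₁ = 1.518/1.977 = 0.7678, and Brewster's law gives tan θ_B = n₂/n₁. Taking the arctangent, θ_B = 37.52°.

θ_B ≈ 37.52°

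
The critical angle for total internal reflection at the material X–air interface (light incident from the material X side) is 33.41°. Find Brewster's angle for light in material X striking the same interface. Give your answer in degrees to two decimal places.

θ_B ≈ 28.84°

sin θ_c = n₂/n₁, so n₂/n₁ = sin 33.41° = 0.5506.
Brewster: tan θ_B = n₂/n₁ = 0.5506.
θ_B = arctan(0.5506) = 28.84°.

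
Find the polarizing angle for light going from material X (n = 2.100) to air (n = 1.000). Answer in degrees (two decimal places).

The reflected p-component vanishes when tan θ_B = n₂/n₁.
Brewster's condition: tan θ_B = n₂/n₁ = 1.000/2.100 = 0.4762.
So θ_B = arctan 0.4762 = 25.46°.

θ_B ≈ 25.46°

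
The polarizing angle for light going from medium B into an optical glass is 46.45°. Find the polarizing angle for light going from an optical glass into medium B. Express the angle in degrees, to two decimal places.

θ_B' ≈ 43.55°

The two Brewster angles are complementary: θ_B' = 90° − θ_B = 90° − 46.45° = 43.55°.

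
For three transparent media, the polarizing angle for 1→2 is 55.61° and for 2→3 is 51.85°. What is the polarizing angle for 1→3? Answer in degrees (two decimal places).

θ_B ≈ 61.74°

Each Brewster angle gives a ratio: n₂/n₁ = tan 55.61° = 1.4610, n₃/n₂ = tan 51.85° = 1.2731.
n₃/n₁ = 1.8600. Then tan θ_B(1→3) = n₃/n₁, so θ_B(1→3) = arctan(1.8600) = 61.74°.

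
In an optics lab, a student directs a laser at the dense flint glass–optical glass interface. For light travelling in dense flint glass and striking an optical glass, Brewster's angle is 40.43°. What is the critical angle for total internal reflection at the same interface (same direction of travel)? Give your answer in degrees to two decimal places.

From Brewster, n₂/n₁ = tan θ_B = tan 40.43° = 0.8520.
Then sin θ_c = n₂/n₁ = 0.8520, so θ_c = arcsin 0.8520 = 58.43°.

θ_c ≈ 58.43°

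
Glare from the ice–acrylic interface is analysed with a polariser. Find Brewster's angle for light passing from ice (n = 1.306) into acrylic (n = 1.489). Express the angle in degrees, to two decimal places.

θ_B ≈ 48.75°

Here n₂/n₁ = 1.489/1.306 = 1.1401, and Brewster's law gives tan θ_B = n₂/n₁.
θ_B = arctan(1.1401) = 48.75°.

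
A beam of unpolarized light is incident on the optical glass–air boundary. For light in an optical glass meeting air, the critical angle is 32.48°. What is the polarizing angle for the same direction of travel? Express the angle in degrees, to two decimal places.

At the critical angle sin θ_c = n₂/n₁, giving n₂/n₁ = sin 32.48° = 0.5370.
Then tan θ_B = n₂/n₁ = 0.5370, so θ_B = arctan 0.5370 = 28.24°.

θ_B ≈ 28.24°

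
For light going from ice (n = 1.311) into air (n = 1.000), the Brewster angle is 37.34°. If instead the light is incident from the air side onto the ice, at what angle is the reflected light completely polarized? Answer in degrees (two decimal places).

θ_B' ≈ 52.66°

The two Brewster angles are complementary: θ_B' = 90° − θ_B = 90° − 37.34° = 52.66°.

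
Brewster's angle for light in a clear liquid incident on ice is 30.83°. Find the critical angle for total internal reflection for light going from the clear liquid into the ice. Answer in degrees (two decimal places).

θ_c ≈ 36.64°

From Brewster, n₂/n₁ = tan θ_B = tan 30.83° = 0.5968.
Then sin θ_c = n₂/n₁ = 0.5968, so θ_c = arcsin 0.5968 = 36.64°.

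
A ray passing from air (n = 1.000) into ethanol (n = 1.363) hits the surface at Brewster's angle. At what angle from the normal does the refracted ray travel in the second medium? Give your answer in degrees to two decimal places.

θ_t ≈ 36.27°

θ_B = arctan(n₂/n₁) = arctan(1.363/1.000) = 53.73°.
The refracted ray is perpendicular to the reflected ray, so θ_t = 90° − θ_B = 36.27°.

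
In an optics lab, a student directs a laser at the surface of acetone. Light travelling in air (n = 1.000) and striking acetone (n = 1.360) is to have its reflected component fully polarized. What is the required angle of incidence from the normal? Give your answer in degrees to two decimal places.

tan θ_B = n₂/n₁ = 1.360/1.000 = 1.3600.
So θ_B = arctan 1.3600 = 53.67°.

θ_B ≈ 53.67°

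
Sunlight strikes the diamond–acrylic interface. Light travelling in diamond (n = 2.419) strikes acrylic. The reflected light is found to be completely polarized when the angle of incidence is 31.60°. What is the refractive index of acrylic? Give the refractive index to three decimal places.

n ≈ 1.488

Brewster's law: tan θ_B = n₂/n₁ (light incident in diamond, refracted into acrylic).
n₂ = n₁ tan θ_B = 2.419 × tan 31.60° = 1.488.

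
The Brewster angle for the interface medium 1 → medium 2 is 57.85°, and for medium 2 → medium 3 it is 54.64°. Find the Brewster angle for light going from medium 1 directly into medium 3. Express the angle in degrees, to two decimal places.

θ_B ≈ 65.96°

n₂/n₁ = tan 57.85° = 1.5911 and n₃/n₂ = tan 54.64° = 1.4092.
Multiplying, n₃/n₁ = 1.5911 × 1.4092 = 2.2421, and θ_B(1→3) = arctan 2.2421 = 65.96°.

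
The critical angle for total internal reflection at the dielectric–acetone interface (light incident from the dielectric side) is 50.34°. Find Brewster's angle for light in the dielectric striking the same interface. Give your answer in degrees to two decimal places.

At the critical angle sin θ_c = n₂/n₁, giving n₂/n₁ = sin 50.34° = 0.7698.
Then tan θ_B = n₂/n₁ = 0.7698, so θ_B = arctan 0.7698 = 37.59°.

θ_B ≈ 37.59°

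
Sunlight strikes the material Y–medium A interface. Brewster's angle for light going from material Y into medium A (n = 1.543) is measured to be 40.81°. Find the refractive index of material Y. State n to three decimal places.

Brewster's law: tan θ_B = n₂/n₁ (light incident in material Y, refracted into medium A).
n₁ = n₂ / tan θ_B = 1.543 / tan 40.81° = 1.787.

n ≈ 1.787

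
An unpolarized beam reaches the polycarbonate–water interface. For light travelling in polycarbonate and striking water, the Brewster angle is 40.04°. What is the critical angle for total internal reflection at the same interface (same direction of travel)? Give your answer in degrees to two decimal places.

tan θ_B = n₂/n₁ = tan 40.04° = 0.8403.
Total internal reflection: sin θ_c = n₂/n₁ = 0.8403.
θ_c = arcsin(0.8403) = 57.17°.

θ_c ≈ 57.17°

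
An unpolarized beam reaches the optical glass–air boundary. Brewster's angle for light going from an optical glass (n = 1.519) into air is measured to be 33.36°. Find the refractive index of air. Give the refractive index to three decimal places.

n ≈ 1.000

At Brewster's angle, tan θ_B = n₂/n₁ with n₁ on the incident side (an optical glass) and n₂ on the transmitted side (air).
n₂ = n₁ tan θ_B = 1.519 × tan 33.36° = 1.000.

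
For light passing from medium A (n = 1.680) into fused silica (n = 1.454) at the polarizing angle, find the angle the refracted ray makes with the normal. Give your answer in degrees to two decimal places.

θ_t ≈ 49.12°

θ_B = arctan(n₂/n₁) = arctan(1.454/1.680) = 40.88°.
At Brewster's angle the reflected and refracted rays are perpendicular, so θ_t = 90° − θ_B = 90° − 40.88° = 49.12°.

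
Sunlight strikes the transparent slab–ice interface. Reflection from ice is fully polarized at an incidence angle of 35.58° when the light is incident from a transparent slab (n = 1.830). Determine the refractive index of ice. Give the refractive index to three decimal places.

Full polarization of the reflected beam means tan θ_B = n₂/n₁, where n₁ is the incident medium (a transparent slab).
n₂ = n₁ tan θ_B = 1.830 × tan 35.58° = 1.309.

n ≈ 1.309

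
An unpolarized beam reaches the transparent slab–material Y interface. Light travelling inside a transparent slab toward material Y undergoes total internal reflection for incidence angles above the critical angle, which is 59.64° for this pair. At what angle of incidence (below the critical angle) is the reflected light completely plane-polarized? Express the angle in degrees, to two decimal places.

n₂/n₁ = sin θ_c = sin 59.64° = 0.8629.
tan θ_B equals the same ratio, so θ_B = arctan(0.8629) = 40.79°.

θ_B ≈ 40.79°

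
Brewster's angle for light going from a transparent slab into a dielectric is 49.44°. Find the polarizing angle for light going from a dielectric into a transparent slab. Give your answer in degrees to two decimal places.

tan θ_B' = n₁/n₂ = 1/tan θ_B, so θ_B' = 90° − θ_B.
θ_B' = 90° − 49.44° = 40.56°.

θ_B' ≈ 40.56°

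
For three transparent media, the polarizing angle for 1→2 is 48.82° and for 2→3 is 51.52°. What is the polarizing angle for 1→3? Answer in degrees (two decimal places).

θ_B ≈ 55.19°

tan θ_B(1→2) = n₂/n₁ = tan 48.82° = 1.1431.
tan θ_B(2→3) = n₃/n₂ = tan 51.52° = 1.2581.
n₃/n₁ = 1.4381. Then tan θ_B(1→3) = n₃/n₁, so θ_B(1→3) = arctan(1.4381) = 55.19°.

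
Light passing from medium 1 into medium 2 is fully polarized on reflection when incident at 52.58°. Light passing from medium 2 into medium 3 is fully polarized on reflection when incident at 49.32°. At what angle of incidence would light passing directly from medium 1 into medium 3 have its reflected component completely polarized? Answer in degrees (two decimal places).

θ_B ≈ 56.67°

n₂/n₁ = tan 52.58° = 1.3070 and n₃/n₂ = tan 49.32° = 1.1634.
n₃/n₁ = 1.5206. Then tan θ_B(1→3) = n₃/n₁, so θ_B(1→3) = arctan(1.5206) = 56.67°.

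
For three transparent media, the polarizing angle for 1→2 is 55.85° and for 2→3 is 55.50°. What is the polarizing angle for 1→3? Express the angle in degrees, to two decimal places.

Each Brewster angle gives a ratio: n₂/n₁ = tan 55.85° = 1.4742, n₃/n₂ = tan 55.50° = 1.4550.
n₃/n₁ = 2.1450. Then tan θ_B(1→3) = n₃/n₁, so θ_B(1→3) = arctan(2.1450) = 65.01°.

θ_B ≈ 65.01°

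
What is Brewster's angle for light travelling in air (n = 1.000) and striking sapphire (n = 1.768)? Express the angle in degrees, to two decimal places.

θ_B ≈ 60.51°

Here n₂/n₁ = 1.768/1.000 = 1.7680, and Brewster's law gives tan θ_B = n₂/n₁. Taking the arctangent, θ_B = 60.51°.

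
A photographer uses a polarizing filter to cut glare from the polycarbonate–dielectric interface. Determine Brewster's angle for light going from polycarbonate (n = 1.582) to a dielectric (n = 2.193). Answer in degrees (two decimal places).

The reflected p-component vanishes when tan θ_B = n₂/n₁.
tan θ_B = n₂/n₁ = 2.193/1.582 = 1.3862. Taking the arctangent, θ_B = 54.19°.

θ_B ≈ 54.19°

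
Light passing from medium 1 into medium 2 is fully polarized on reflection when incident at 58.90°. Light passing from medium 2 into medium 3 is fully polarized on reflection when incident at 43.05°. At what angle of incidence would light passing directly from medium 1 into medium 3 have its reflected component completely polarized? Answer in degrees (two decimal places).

tan θ_B(1→2) = n₂/n₁ = tan 58.90° = 1.6577.
tan θ_B(2→3) = n₃/n₂ = tan 43.05° = 0.9341.
Multiplying, n₃/n₁ = 1.6577 × 0.9341 = 1.5486, and θ_B(1→3) = arctan 1.5486 = 57.15°.

θ_B ≈ 57.15°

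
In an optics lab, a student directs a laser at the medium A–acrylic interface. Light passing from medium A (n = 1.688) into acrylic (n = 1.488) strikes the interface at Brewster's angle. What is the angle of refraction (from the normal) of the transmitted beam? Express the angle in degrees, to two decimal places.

θ_B = arctan(n₂/n₁) = arctan(1.488/1.688) = 41.40°.
Since θ_B + θ_t = 90° at Brewster incidence, θ_t = 90° − 41.40° = 48.60°.

θ_t ≈ 48.60°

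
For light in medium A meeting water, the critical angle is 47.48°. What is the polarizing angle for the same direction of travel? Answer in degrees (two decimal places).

At the critical angle sin θ_c = n₂/n₁, giving n₂/n₁ = sin 47.48° = 0.7370.
Then tan θ_B = n₂/n₁ = 0.7370, so θ_B = arctan 0.7370 = 36.39°.

θ_B ≈ 36.39°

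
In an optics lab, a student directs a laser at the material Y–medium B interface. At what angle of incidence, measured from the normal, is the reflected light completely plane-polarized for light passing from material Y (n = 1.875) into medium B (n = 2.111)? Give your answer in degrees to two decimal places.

Here n₂/n₁ = 2.111/1.875 = 1.1259, and Brewster's law gives tan θ_B = n₂/n₁. Taking the arctangent, θ_B = 48.39°.

θ_B ≈ 48.39°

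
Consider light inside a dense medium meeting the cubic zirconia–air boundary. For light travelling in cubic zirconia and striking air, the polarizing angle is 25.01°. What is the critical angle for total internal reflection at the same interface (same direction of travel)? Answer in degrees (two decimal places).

From Brewster, n₂/n₁ = tan θ_B = tan 25.01° = 0.4665.
Then sin θ_c = n₂/n₁ = 0.4665, so θ_c = arcsin 0.4665 = 27.81°.

θ_c ≈ 27.81°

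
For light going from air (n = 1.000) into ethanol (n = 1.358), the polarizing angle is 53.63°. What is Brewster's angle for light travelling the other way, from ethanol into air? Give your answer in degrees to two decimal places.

θ_B' ≈ 36.37°

The two Brewster angles are complementary: θ_B' = 90° − θ_B = 90° − 53.63° = 36.37°.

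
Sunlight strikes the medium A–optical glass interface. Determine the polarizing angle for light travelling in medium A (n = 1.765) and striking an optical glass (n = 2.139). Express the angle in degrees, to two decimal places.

θ_B ≈ 50.47°

Brewster's condition: tan θ_B = n₂/n₁ = 2.139/1.765 = 1.2119.
So θ_B = arctan 1.2119 = 50.47°.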